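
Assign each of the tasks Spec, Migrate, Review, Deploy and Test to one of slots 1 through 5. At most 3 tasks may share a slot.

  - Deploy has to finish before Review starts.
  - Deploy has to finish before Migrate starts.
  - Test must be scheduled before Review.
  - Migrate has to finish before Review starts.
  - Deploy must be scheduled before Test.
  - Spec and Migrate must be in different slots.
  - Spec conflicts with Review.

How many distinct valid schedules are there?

60

Splitting on Spec: it can be 1 (20), 2 (14), 3 (11), 4 (9), 5 (6). Listing each branch's schedules as (Migrate, Review, Deploy, Test):
Spec=1: (2,3,1,2) (2,4,1,2) (2,4,1,3) (2,5,1,2) (2,5,1,3) (2,5,1,4) (3,4,1,2) (3,4,1,3) (3,4,2,3) (3,5,1,2) (3,5,1,3) (3,5,1,4) (3,5,2,3) (3,5,2,4) (4,5,1,2) (4,5,1,3) (4,5,1,4) (4,5,2,3) (4,5,2,4) (4,5,3,4) — 20.
Spec=2: (3,4,1,2) (3,4,1,3) (3,4,2,3) (3,5,1,2) (3,5,1,3) (3,5,1,4) (3,5,2,3) (3,5,2,4) (4,5,1,2) (4,5,1,3) (4,5,1,4) (4,5,2,3) (4,5,2,4) (4,5,3,4) — 14.
Spec=3: (2,4,1,2) (2,4,1,3) (2,5,1,2) (2,5,1,3) (2,5,1,4) (4,5,1,2) (4,5,1,3) (4,5,1,4) (4,5,2,3) (4,5,2,4) (4,5,3,4) — 11.
Spec=4: (2,3,1,2) (2,5,1,2) (2,5,1,3) (2,5,1,4) (3,5,1,2) (3,5,1,3) (3,5,1,4) (3,5,2,3) (3,5,2,4) — 9.
Spec=5: (2,3,1,2) (2,4,1,2) (2,4,1,3) (3,4,1,2) (3,4,1,3) (3,4,2,3) — 6.
Summing: 20 + 14 + 11 + 9 + 6 = 60.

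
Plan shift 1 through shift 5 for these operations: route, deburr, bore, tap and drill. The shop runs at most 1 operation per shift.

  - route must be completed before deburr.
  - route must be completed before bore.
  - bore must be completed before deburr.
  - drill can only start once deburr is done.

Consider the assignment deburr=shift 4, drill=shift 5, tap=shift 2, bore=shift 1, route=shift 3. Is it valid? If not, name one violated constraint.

route must be completed before bore — violated.
drill can only start once deburr is done — holds.
The shop runs at most 1 operation per shift — holds.
bore must be completed before deburr — holds.
route must be completed before deburr — holds.

Invalid. route must be completed before bore.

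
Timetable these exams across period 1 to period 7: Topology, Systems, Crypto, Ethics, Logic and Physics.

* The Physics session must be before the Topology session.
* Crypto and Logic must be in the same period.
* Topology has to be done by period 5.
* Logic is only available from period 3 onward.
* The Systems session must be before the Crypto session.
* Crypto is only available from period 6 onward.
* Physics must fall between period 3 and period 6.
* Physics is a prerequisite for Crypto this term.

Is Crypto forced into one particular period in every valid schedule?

No

Crypto can be period 6 (e.g. Systems in period 1, Physics in period 3, Crypto in period 6, Ethics in period 1, Logic in period 6, Topology in period 4) or period 7 (e.g. Crypto -> period 7, Systems -> period 1, Topology -> period 4, Physics -> period 3, Logic -> period 7, Ethics -> period 1).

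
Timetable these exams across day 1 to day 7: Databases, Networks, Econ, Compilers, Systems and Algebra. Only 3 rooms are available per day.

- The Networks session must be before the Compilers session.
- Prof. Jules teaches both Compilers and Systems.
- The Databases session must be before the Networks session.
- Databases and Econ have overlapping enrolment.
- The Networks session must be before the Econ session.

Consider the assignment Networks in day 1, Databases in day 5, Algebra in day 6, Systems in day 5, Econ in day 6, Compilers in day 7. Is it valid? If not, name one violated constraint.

Invalid. The Databases session must be before the Networks session.

The Databases session must be before the Networks session — violated.
Databases and Econ have overlapping enrolment — holds.
The Networks session must be before the Compilers session — holds.
The Networks session must be before the Econ session — holds.
Only 3 rooms are available per day — holds.
Prof. Jules teaches both Compilers and Systems — holds.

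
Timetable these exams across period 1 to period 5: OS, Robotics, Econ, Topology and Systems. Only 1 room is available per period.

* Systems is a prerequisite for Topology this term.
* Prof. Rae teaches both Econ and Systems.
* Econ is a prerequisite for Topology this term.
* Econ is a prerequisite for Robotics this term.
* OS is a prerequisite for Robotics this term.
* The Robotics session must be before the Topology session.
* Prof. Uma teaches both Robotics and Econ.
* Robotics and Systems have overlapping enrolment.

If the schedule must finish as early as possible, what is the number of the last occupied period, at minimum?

period 5

The precedence chain requires at least 3 distinct periods.
With at most 1 per period and 5 exams, at least 5 periods are needed.
5 works (last occupied period: period 5): for example Systems in period 4, Topology in period 5, Robotics in period 3, Econ in period 1, OS in period 2.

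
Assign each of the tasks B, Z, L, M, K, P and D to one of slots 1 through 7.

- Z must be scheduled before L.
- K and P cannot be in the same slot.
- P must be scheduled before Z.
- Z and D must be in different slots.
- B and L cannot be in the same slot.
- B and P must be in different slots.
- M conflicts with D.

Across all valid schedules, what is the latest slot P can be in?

Downstream work caps P at 5.
P at 5 is achievable: B in 1; Z in 6; P in 5; L in 7; D in 2; M in 1; K in 1.

5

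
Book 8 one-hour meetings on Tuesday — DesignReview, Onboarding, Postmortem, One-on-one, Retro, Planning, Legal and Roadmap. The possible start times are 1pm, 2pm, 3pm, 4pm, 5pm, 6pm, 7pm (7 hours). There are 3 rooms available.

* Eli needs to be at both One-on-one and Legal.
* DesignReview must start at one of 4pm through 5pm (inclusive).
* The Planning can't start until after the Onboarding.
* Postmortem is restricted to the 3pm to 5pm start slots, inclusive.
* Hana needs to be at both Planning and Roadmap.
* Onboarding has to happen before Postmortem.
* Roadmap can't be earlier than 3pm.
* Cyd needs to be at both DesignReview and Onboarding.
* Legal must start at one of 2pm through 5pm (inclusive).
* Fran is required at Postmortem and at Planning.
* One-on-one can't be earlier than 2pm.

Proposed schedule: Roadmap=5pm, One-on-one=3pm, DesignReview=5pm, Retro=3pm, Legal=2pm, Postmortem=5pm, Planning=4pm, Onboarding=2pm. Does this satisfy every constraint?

Yes, all constraints hold

Roadmap can't be earlier than 3pm — holds.
Postmortem is restricted to the 3pm to 5pm start slots, inclusive — holds.
The Planning can't start until after the Onboarding — holds.
There are 3 rooms available — holds.
DesignReview must start at one of 4pm through 5pm (inclusive) — holds.
One-on-one can't be earlier than 2pm — holds.
Cyd needs to be at both DesignReview and Onboarding — holds.
Eli needs to be at both One-on-one and Legal — holds.
Fran is required at Postmortem and at Planning — holds.
Onboarding has to happen before Postmortem — holds.
Legal must start at one of 2pm through 5pm (inclusive) — holds.
Hana needs to be at both Planning and Roadmap — holds.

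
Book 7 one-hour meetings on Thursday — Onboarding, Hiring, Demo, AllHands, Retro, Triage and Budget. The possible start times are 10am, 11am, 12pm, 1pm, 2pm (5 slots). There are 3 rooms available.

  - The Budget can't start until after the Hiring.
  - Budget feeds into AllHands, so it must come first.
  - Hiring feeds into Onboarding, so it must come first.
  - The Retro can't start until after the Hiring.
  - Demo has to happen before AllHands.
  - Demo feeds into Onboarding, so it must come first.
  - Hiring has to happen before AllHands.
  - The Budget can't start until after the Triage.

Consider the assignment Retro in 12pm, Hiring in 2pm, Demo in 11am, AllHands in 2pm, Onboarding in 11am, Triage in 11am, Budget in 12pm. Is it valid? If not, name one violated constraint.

No — it violates: Hiring feeds into Onboarding, so it must come first

The Retro can't start until after the Hiring — violated.
Demo has to happen before AllHands — holds.
Hiring feeds into Onboarding, so it must come first — violated.
The Budget can't start until after the Hiring — violated.
Hiring has to happen before AllHands — violated.
Demo feeds into Onboarding, so it must come first — violated.
Budget feeds into AllHands, so it must come first — holds.
The Budget can't start until after the Triage — holds.
There are 3 rooms available — holds.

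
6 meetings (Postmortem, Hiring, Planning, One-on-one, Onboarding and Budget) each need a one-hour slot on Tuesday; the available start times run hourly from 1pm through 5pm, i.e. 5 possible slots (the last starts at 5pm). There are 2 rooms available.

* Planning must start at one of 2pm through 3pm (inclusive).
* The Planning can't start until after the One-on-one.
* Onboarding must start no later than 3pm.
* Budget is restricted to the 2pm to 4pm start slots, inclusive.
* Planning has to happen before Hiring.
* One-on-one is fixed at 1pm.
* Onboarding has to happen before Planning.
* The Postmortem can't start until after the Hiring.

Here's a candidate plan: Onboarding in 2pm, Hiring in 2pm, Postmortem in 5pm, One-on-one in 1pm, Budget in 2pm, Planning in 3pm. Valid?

Planning has to happen before Hiring — violated.
Onboarding has to happen before Planning — holds.
Planning must start at one of 2pm through 3pm (inclusive) — holds.
The Postmortem can't start until after the Hiring — holds.
There are 2 rooms available — violated.
One-on-one is fixed at 1pm — holds.
Budget is restricted to the 2pm to 4pm start slots, inclusive — holds.
The Planning can't start until after the One-on-one — holds.
Onboarding must start no later than 3pm — holds.

No — it violates: There are 2 rooms available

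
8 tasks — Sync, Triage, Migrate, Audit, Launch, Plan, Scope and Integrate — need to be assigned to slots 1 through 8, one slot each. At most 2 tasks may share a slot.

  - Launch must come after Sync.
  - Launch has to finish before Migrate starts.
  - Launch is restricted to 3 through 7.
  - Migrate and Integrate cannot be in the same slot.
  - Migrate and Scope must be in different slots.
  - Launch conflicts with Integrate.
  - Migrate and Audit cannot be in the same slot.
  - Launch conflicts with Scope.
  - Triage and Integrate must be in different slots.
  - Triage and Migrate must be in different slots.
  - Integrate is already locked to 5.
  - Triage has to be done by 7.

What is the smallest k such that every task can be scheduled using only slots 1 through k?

5

The precedence chain requires at least 3 distinct slots.
With at most 2 per slot and 8 tasks, at least 4 slots are needed.
Integrate can't be placed before 5, so the schedule must run through at least slot 5.
5 works (last occupied slot: 5): for example Sync in 1; Triage in 1; Launch in 3; Integrate in 5; Scope in 5; Migrate in 4; Plan in 2; Audit in 2.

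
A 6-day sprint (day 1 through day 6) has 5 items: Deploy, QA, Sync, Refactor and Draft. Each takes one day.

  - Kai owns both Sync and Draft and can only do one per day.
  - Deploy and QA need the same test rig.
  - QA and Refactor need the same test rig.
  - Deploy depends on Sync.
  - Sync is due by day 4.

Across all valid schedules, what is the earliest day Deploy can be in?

day 2

Precedence pushes Deploy to at least day 2.
Deploy at day 2 is achievable: Refactor -> day 2; Sync -> day 1; Draft -> day 2; QA -> day 1; Deploy -> day 2.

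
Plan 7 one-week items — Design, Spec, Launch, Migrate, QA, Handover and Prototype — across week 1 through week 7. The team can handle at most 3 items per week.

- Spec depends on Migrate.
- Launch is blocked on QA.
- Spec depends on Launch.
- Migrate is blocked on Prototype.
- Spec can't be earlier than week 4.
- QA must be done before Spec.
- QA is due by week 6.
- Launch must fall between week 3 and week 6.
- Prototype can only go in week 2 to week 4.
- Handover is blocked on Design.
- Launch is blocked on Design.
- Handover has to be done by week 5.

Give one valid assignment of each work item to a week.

Launch in week 3; Migrate in week 3; Prototype in week 2; Spec in week 4; Design in week 1; Handover in week 2; QA in week 1

Checking: Prototype(week 2) before Migrate(week 3); Design(week 1) before Handover(week 2); Design(week 1) before Launch(week 3); QA(week 1) before Launch(week 3); Launch(week 3) before Spec(week 4); Migrate(week 3) before Spec(week 4); QA(week 1) before Spec(week 4); Prototype=week 2 in [week 2,week 4]; Launch=week 3 in [week 3,week 6]; QA=week 1 in [week 1,week 6]; Spec=week 4 in [week 4,week 7]; Handover=week 2 in [week 1,week 5]; max 2 per week (cap 3).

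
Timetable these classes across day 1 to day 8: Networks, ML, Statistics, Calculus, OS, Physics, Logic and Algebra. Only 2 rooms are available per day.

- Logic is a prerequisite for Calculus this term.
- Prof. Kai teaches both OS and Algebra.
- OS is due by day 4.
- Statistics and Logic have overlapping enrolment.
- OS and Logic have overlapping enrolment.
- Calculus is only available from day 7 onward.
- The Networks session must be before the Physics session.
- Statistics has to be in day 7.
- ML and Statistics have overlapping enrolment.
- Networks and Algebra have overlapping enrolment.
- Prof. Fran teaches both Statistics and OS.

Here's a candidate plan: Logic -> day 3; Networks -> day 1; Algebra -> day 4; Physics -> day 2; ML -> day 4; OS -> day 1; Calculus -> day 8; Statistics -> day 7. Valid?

Statistics has to be in day 7 — holds.
Only 2 rooms are available per day — holds.
Networks and Algebra have overlapping enrolment — holds.
The Networks session must be before the Physics session — holds.
OS is due by day 4 — holds.
Logic is a prerequisite for Calculus this term — holds.
Calculus is only available from day 7 onward — holds.
Prof. Kai teaches both OS and Algebra — holds.
Statistics and Logic have overlapping enrolment — holds.
OS and Logic have overlapping enrolment — holds.
Prof. Fran teaches both Statistics and OS — holds.
ML and Statistics have overlapping enrolment — holds.

Valid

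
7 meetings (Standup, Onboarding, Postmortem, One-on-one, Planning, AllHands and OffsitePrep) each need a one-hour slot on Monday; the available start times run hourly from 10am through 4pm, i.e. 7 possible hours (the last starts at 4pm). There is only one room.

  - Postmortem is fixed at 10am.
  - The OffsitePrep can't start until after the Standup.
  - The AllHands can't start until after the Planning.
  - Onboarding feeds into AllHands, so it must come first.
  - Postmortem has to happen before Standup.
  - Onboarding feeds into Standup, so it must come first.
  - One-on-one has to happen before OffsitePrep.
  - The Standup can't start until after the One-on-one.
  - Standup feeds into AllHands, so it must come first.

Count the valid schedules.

Splitting on Standup: it can be 1pm (6), 2pm (12). Listing each branch's schedules as (Onboarding, Postmortem, One-on-one, Planning, AllHands, OffsitePrep):
Standup=1pm: (11am,10am,12pm,2pm,3pm,4pm) (11am,10am,12pm,2pm,4pm,3pm) (11am,10am,12pm,3pm,4pm,2pm) (12pm,10am,11am,2pm,3pm,4pm) (12pm,10am,11am,2pm,4pm,3pm) (12pm,10am,11am,3pm,4pm,2pm) — 6.
Standup=2pm: (11am,10am,12pm,1pm,3pm,4pm) (11am,10am,12pm,1pm,4pm,3pm) (11am,10am,1pm,12pm,3pm,4pm) (11am,10am,1pm,12pm,4pm,3pm) (12pm,10am,11am,1pm,3pm,4pm) (12pm,10am,11am,1pm,4pm,3pm) (12pm,10am,1pm,11am,3pm,4pm) (12pm,10am,1pm,11am,4pm,3pm) (1pm,10am,11am,12pm,3pm,4pm) (1pm,10am,11am,12pm,4pm,3pm) (1pm,10am,12pm,11am,3pm,4pm) (1pm,10am,12pm,11am,4pm,3pm) — 12.
Summing: 6 + 12 = 18.

18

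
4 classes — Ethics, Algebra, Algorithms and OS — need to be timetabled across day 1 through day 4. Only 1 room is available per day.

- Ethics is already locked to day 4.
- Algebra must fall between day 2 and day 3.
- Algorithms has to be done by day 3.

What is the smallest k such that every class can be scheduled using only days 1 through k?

4 days

With at most 1 per day and 4 classes, at least 4 days are needed.
Ethics can't be placed before day 4, so the schedule must run through at least day 4.
4 works (last occupied day: day 4): for example Algorithms -> day 1; OS -> day 3; Algebra -> day 2; Ethics -> day 4.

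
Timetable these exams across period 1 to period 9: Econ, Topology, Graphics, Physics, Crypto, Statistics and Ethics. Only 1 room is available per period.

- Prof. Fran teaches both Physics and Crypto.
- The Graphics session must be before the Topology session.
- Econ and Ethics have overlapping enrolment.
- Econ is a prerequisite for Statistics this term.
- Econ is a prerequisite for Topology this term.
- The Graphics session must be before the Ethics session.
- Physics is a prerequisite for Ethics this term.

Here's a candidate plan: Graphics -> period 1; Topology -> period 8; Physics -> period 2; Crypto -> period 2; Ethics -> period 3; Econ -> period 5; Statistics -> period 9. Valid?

No. Prof. Fran teaches both Physics and Crypto is not satisfied.

Prof. Fran teaches both Physics and Crypto — violated.
Econ is a prerequisite for Topology this term — holds.
Only 1 room is available per period — violated.
Physics is a prerequisite for Ethics this term — holds.
The Graphics session must be before the Topology session — holds.
Econ and Ethics have overlapping enrolment — holds.
Econ is a prerequisite for Statistics this term — holds.
The Graphics session must be before the Ethics session — holds.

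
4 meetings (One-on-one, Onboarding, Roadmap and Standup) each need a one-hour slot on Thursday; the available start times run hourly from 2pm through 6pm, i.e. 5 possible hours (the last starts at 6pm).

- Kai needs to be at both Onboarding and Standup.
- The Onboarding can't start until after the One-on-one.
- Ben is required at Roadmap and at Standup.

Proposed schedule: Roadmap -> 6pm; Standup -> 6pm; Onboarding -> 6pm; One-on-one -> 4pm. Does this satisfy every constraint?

No — it violates: Ben is required at Roadmap and at Standup

The Onboarding can't start until after the One-on-one — holds.
Ben is required at Roadmap and at Standup — violated.
Kai needs to be at both Onboarding and Standup — violated.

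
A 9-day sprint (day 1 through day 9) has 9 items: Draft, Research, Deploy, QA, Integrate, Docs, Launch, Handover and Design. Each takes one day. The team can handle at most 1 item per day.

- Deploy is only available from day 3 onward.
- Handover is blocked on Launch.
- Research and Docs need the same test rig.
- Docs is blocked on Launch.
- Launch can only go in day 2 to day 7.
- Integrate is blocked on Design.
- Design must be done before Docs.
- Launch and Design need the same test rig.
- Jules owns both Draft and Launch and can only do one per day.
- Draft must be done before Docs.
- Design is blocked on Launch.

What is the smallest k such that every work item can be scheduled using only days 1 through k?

9 days

The precedence chain requires at least 3 distinct days.
With at most 1 per day and 9 work items, at least 9 days are needed.
Propagating the time windows through the other constraints, Integrate can't land before day 4, so the schedule must run through at least day 4.
9 works (last occupied day: day 9): for example Draft in day 1; QA in day 9; Docs in day 5; Integrate in day 6; Deploy in day 3; Handover in day 7; Research in day 8; Design in day 4; Launch in day 2.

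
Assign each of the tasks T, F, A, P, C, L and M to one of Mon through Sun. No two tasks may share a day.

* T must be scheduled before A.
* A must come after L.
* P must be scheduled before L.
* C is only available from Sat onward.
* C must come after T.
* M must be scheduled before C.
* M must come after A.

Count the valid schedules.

21

Splitting on T: it can be Mon (6), Tue (6), Wed (6), Thu (3). Listing each branch's schedules as (F, A, P, C, L, M):
T=Mon: (Tue,Fri,Wed,Sun,Thu,Sat) (Wed,Fri,Tue,Sun,Thu,Sat) (Thu,Fri,Tue,Sun,Wed,Sat) (Fri,Thu,Tue,Sun,Wed,Sat) (Sat,Thu,Tue,Sun,Wed,Fri) (Sun,Thu,Tue,Sat,Wed,Fri) — 6.
T=Tue: (Mon,Fri,Wed,Sun,Thu,Sat) (Wed,Fri,Mon,Sun,Thu,Sat) (Thu,Fri,Mon,Sun,Wed,Sat) (Fri,Thu,Mon,Sun,Wed,Sat) (Sat,Thu,Mon,Sun,Wed,Fri) (Sun,Thu,Mon,Sat,Wed,Fri) — 6.
T=Wed: (Mon,Fri,Tue,Sun,Thu,Sat) (Tue,Fri,Mon,Sun,Thu,Sat) (Thu,Fri,Mon,Sun,Tue,Sat) (Fri,Thu,Mon,Sun,Tue,Sat) (Sat,Thu,Mon,Sun,Tue,Fri) (Sun,Thu,Mon,Sat,Tue,Fri) — 6.
T=Thu: (Mon,Fri,Tue,Sun,Wed,Sat) (Tue,Fri,Mon,Sun,Wed,Sat) (Wed,Fri,Mon,Sun,Tue,Sat) — 3.
Summing: 6 + 6 + 6 + 3 = 21.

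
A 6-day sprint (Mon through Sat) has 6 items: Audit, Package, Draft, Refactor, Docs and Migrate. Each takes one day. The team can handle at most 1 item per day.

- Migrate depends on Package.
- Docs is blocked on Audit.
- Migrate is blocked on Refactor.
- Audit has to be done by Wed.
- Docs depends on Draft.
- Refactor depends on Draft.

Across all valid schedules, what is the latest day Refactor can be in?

Precedence pushes Refactor to at least Tue; downstream work caps Refactor at Fri.
Refactor at Fri is achievable: Audit=Mon, Draft=Tue, Docs=Wed, Migrate=Sat, Refactor=Fri, Package=Thu.

Fri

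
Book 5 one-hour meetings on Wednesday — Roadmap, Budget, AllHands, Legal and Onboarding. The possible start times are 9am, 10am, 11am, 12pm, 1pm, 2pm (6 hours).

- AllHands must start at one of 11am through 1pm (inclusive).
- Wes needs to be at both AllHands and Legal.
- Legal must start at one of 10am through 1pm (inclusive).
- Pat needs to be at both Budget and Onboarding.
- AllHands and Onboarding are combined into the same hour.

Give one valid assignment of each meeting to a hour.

Roadmap -> 9am, Legal -> 10am, Budget -> 9am, Onboarding -> 11am, AllHands -> 11am

Checking: AllHands(11am) != Legal(10am); Budget(9am) != Onboarding(11am); AllHands = Onboarding = 11am; Legal=10am in [10am,1pm]; AllHands=11am in [11am,1pm].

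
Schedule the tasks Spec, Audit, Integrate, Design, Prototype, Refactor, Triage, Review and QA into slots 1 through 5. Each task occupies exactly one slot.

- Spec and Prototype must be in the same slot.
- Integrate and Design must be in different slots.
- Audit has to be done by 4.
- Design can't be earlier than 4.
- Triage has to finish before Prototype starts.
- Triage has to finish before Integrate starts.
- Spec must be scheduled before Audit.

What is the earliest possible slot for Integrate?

Precedence pushes Integrate to at least 2.
Integrate at 2 is achievable: Spec -> 2; Triage -> 1; Audit -> 3; Integrate -> 2; Design -> 4; Review -> 1; QA -> 1; Prototype -> 2; Refactor -> 1.

2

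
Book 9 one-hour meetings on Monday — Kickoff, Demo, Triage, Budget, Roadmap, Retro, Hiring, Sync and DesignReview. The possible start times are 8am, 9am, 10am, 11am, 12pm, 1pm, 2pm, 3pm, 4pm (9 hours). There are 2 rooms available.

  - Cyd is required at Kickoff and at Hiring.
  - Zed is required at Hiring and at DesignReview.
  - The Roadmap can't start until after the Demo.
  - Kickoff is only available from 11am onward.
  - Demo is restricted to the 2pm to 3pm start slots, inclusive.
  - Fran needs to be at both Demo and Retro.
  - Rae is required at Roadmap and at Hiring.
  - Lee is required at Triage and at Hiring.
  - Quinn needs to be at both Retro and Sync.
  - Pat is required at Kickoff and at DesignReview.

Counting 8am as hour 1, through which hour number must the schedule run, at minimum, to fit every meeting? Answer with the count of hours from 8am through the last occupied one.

The precedence chain requires at least 2 distinct hours.
With at most 2 per hour and 9 meetings, at least 5 hours are needed.
Propagating the time windows through the other constraints, Roadmap can't land before 3pm — that is hour 8 counting from 8am — so the schedule must run through at least 8 hours.
8 works (last occupied hour: 3pm): for example Triage in 8am, Sync in 10am, DesignReview in 10am, Hiring in 9am, Roadmap in 3pm, Demo in 2pm, Kickoff in 11am, Retro in 9am, Budget in 8am.

8 hours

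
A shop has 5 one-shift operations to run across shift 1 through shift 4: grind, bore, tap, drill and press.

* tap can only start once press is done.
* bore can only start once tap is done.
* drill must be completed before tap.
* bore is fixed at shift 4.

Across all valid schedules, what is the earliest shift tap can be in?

shift 2

Precedence pushes tap to at least shift 2; downstream work caps tap at shift 3.
tap at shift 2 is achievable: tap in shift 2, drill in shift 1, bore in shift 4, press in shift 1, grind in shift 1.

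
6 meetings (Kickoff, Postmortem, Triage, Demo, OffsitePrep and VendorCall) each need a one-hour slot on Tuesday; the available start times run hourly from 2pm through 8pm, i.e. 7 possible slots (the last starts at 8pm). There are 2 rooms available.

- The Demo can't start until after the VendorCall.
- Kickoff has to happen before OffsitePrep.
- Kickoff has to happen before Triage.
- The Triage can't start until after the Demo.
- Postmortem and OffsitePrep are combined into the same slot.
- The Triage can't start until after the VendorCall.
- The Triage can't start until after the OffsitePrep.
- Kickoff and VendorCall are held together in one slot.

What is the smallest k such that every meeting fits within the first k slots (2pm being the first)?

The precedence chain requires at least 3 distinct slots.
With at most 2 per slot and 6 meetings, at least 3 slots are needed.
Could 3 slots be enough, i.e. nothing placed later than 4pm? No: Triage must come after VendorCall (at 2pm or later) → {3pm, 4pm}; VendorCall must come before Triage (at 4pm or earlier) → {2pm, 3pm}; Kickoff must come before Triage (at 4pm or earlier) → {2pm, 3pm}; Demo must come after VendorCall (at 2pm or later) → {3pm, 4pm}; Triage must come after Demo (at 3pm or later) → {4pm}; Demo must come before Triage (at 4pm or earlier) → {3pm}; OffsitePrep must come before Triage (at 4pm or earlier) → {2pm, 3pm}; OffsitePrep must come after Kickoff (at 2pm or later) → {3pm}; Postmortem must be in the same slot as OffsitePrep (in {3pm}) → {3pm}; that puts Postmortem, Demo and OffsitePrep all in 3pm — more than 2 per slot.
So 3 slots is not enough.
4 works (last occupied slot: 5pm): for example Kickoff in 2pm, Demo in 3pm, Triage in 5pm, VendorCall in 2pm, OffsitePrep in 4pm, Postmortem in 4pm.

4 slots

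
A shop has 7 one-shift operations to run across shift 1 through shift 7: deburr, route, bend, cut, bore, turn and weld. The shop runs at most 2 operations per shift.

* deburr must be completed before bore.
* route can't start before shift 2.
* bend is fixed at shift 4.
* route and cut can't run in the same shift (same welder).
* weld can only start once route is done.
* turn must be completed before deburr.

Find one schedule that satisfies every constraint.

turn in shift 1, cut in shift 1, bend in shift 4, deburr in shift 2, weld in shift 3, bore in shift 3, route in shift 2

Checking: turn(shift 1) before deburr(shift 2); route(shift 2) before weld(shift 3); deburr(shift 2) before bore(shift 3); route(shift 2) != cut(shift 1); bend=shift 4 in [shift 4,shift 4]; route=shift 2 in [shift 2,shift 7]; max 2 per shift (cap 2).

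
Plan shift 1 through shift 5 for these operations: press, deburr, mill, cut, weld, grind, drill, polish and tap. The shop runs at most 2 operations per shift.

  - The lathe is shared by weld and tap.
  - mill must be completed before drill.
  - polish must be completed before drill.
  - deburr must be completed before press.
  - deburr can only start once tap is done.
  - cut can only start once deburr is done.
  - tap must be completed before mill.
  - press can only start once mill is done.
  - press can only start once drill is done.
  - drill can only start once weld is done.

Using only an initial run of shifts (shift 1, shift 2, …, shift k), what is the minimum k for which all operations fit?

The precedence chain requires at least 4 distinct shifts.
With at most 2 per shift and 9 operations, at least 5 shifts are needed.
5 works (last occupied shift: shift 5): for example polish=shift 1; drill=shift 3; weld=shift 2; deburr=shift 3; press=shift 4; tap=shift 1; cut=shift 4; mill=shift 2; grind=shift 5.

5 shifts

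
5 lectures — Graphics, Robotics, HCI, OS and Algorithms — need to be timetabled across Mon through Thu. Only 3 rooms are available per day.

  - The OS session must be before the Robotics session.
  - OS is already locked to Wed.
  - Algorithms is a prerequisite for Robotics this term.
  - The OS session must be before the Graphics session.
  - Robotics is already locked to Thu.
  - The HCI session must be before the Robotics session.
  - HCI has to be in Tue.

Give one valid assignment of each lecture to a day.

OS in Wed, Algorithms in Mon, Graphics in Thu, HCI in Tue, Robotics in Thu

Checking: Algorithms(Mon) before Robotics(Thu); HCI(Tue) before Robotics(Thu); OS(Wed) before Robotics(Thu); OS(Wed) before Graphics(Thu); Robotics=Thu in [Thu,Thu]; OS=Wed in [Wed,Wed]; HCI=Tue in [Tue,Tue]; max 2 per day (cap 3).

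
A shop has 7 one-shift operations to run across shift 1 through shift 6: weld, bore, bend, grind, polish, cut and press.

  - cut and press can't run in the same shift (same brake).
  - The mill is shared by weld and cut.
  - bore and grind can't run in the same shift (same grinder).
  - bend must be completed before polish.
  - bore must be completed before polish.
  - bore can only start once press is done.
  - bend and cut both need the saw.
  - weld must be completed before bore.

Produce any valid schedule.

bore in shift 2; bend in shift 1; press in shift 1; grind in shift 1; cut in shift 2; polish in shift 3; weld in shift 1

Checking: weld(shift 1) before bore(shift 2); bend(shift 1) before polish(shift 3); press(shift 1) before bore(shift 2); bore(shift 2) before polish(shift 3); weld(shift 1) != cut(shift 2); bore(shift 2) != grind(shift 1); bend(shift 1) != cut(shift 2); cut(shift 2) != press(shift 1).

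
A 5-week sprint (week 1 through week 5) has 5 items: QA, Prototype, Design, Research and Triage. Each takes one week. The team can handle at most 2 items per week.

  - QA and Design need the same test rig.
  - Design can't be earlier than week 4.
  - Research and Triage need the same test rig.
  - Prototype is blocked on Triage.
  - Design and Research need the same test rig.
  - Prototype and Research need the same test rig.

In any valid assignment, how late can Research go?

week 5

Research at week 5 is achievable: Prototype -> week 2; Triage -> week 1; Design -> week 4; QA -> week 1; Research -> week 5.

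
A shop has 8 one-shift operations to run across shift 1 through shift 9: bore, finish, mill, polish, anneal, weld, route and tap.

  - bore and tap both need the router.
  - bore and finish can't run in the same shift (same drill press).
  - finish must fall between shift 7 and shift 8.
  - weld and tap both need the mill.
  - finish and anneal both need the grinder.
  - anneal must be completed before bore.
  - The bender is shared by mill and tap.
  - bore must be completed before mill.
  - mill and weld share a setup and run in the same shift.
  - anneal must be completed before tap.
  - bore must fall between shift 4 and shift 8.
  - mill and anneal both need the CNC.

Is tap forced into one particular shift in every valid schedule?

tap can be shift 2 (e.g. weld in shift 5, route in shift 1, polish in shift 1, finish in shift 7, mill in shift 5, bore in shift 4, anneal in shift 1, tap in shift 2) or shift 3 (e.g. route=shift 1; polish=shift 1; anneal=shift 1; finish=shift 7; weld=shift 5; bore=shift 4; mill=shift 5; tap=shift 3).

No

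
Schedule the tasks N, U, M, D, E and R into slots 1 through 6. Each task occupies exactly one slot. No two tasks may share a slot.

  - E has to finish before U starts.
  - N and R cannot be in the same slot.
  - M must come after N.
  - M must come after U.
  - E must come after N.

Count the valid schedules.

30

Splitting on N: it can be 1 (20), 2 (8), 3 (2). Listing each branch's schedules as (U, M, D, E, R):
N=1: (3,4,5,2,6) (3,4,6,2,5) (3,5,4,2,6) (3,5,6,2,4) (3,6,4,2,5) (3,6,5,2,4) (4,5,2,3,6) (4,5,3,2,6) (4,5,6,2,3) (4,5,6,3,2) (4,6,2,3,5) (4,6,3,2,5) (4,6,5,2,3) (4,6,5,3,2) (5,6,2,3,4) (5,6,2,4,3) (5,6,3,2,4) (5,6,3,4,2) (5,6,4,2,3) (5,6,4,3,2) — 20.
N=2: (4,5,1,3,6) (4,5,6,3,1) (4,6,1,3,5) (4,6,5,3,1) (5,6,1,3,4) (5,6,1,4,3) (5,6,3,4,1) (5,6,4,3,1) — 8.
N=3: (5,6,1,4,2) (5,6,2,4,1) — 2.
Summing: 20 + 8 + 2 = 30.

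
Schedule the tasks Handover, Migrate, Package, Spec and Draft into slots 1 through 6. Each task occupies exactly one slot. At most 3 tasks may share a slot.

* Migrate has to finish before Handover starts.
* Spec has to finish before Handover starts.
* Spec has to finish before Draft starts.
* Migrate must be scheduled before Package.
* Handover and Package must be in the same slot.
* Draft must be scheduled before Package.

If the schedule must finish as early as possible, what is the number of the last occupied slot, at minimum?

The precedence chain requires at least 3 distinct slots.
With at most 3 per slot and 5 tasks, at least 2 slots are needed.
3 works (last occupied slot: 3): for example Spec in 1; Handover in 3; Package in 3; Draft in 2; Migrate in 1.

slot 3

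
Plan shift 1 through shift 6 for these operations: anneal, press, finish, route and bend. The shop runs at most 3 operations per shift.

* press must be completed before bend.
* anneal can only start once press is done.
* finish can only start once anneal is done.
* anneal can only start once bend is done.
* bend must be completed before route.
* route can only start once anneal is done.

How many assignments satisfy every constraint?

Splitting on anneal: it can be shift 3 (9), shift 4 (12), shift 5 (6). Listing each branch's schedules as (press, finish, route, bend) by shift number:
anneal=shift 3: (1,4,4,2) (1,4,5,2) (1,4,6,2) (1,5,4,2) (1,5,5,2) (1,5,6,2) (1,6,4,2) (1,6,5,2) (1,6,6,2) — 9.
anneal=shift 4: (1,5,5,2) (1,5,5,3) (1,5,6,2) (1,5,6,3) (1,6,5,2) (1,6,5,3) (1,6,6,2) (1,6,6,3) (2,5,5,3) (2,5,6,3) (2,6,5,3) (2,6,6,3) — 12.
anneal=shift 5: (1,6,6,2) (1,6,6,3) (1,6,6,4) (2,6,6,3) (2,6,6,4) (3,6,6,4) — 6.
Summing: 9 + 12 + 6 = 27.

27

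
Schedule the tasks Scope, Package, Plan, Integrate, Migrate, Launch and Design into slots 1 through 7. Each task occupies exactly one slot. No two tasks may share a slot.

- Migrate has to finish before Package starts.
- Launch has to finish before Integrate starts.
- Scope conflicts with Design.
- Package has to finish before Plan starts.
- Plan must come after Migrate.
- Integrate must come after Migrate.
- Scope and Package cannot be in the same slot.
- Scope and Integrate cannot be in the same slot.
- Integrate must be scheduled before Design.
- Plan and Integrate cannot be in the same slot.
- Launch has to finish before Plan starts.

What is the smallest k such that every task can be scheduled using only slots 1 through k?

7

The precedence chain requires at least 3 distinct slots.
With at most 1 per slot and 7 tasks, at least 7 slots are needed.
7 works (last occupied slot: 7): for example Design -> 6, Plan -> 4, Migrate -> 1, Scope -> 7, Package -> 2, Launch -> 3, Integrate -> 5.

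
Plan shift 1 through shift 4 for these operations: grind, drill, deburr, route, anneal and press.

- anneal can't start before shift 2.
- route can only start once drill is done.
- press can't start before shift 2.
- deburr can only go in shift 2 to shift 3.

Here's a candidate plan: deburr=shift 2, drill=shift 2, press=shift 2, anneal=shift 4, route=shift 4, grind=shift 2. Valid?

Valid

route can only start once drill is done — holds.
deburr can only go in shift 2 to shift 3 — holds.
anneal can't start before shift 2 — holds.
press can't start before shift 2 — holds.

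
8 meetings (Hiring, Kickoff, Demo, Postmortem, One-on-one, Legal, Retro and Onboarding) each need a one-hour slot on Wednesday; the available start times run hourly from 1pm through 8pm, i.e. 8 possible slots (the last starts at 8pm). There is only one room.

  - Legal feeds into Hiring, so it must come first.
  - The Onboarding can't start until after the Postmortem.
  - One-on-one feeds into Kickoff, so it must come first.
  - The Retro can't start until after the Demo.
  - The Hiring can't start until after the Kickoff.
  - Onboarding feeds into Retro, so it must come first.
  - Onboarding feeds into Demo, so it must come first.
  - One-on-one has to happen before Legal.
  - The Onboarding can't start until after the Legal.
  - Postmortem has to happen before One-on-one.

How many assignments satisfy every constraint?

Splitting on Hiring: it can be 5pm (2), 6pm (3), 7pm (4), 8pm (5). Listing each branch's schedules as (Kickoff, Demo, Postmortem, One-on-one, Legal, Retro, Onboarding):
Hiring=5pm: (3pm,7pm,1pm,2pm,4pm,8pm,6pm) (4pm,7pm,1pm,2pm,3pm,8pm,6pm) — 2.
Hiring=6pm: (3pm,7pm,1pm,2pm,4pm,8pm,5pm) (4pm,7pm,1pm,2pm,3pm,8pm,5pm) (5pm,7pm,1pm,2pm,3pm,8pm,4pm) — 3.
Hiring=7pm: (3pm,6pm,1pm,2pm,4pm,8pm,5pm) (4pm,6pm,1pm,2pm,3pm,8pm,5pm) (5pm,6pm,1pm,2pm,3pm,8pm,4pm) (6pm,5pm,1pm,2pm,3pm,8pm,4pm) — 4.
Hiring=8pm: (3pm,6pm,1pm,2pm,4pm,7pm,5pm) (4pm,6pm,1pm,2pm,3pm,7pm,5pm) (5pm,6pm,1pm,2pm,3pm,7pm,4pm) (6pm,5pm,1pm,2pm,3pm,7pm,4pm) (7pm,5pm,1pm,2pm,3pm,6pm,4pm) — 5.
Summing: 2 + 3 + 4 + 5 = 14.

14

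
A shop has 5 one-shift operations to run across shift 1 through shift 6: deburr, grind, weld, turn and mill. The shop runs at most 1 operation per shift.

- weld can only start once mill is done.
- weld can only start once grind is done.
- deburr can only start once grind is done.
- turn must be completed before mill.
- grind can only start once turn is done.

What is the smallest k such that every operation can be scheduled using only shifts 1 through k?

The precedence chain requires at least 3 distinct shifts.
With at most 1 per shift and 5 operations, at least 5 shifts are needed.
5 works (last occupied shift: shift 5): for example grind=shift 2; mill=shift 3; turn=shift 1; weld=shift 4; deburr=shift 5.

5 shifts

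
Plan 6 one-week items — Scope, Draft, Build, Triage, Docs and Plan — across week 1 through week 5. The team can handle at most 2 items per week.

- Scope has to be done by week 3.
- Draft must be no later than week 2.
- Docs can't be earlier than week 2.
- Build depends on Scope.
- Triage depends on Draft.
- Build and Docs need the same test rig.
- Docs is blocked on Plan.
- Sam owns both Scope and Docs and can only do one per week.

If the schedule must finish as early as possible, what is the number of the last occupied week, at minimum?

The precedence chain requires at least 2 distinct weeks.
With at most 2 per week and 6 work items, at least 3 weeks are needed.
3 works (last occupied week: week 3): for example Triage -> week 3; Plan -> week 2; Build -> week 2; Docs -> week 3; Draft -> week 1; Scope -> week 1.

week 3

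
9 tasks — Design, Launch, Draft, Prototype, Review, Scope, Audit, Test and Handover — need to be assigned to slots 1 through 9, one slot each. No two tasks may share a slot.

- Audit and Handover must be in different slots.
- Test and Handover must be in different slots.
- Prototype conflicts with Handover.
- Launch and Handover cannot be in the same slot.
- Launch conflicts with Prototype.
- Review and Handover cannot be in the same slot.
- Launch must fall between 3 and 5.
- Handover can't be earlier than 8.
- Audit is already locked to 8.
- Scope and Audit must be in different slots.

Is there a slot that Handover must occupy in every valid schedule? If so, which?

Handover's window is 8–9.
Audit is fixed at 8, and Handover can't share a slot with Audit.
So Handover must be 9.

9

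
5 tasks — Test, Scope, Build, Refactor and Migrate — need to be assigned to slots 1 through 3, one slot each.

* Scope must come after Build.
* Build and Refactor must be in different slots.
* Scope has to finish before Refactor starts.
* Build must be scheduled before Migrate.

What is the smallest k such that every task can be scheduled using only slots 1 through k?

The precedence chain requires at least 3 distinct slots.
3 works (last occupied slot: 3): for example Build -> 1; Refactor -> 3; Scope -> 2; Test -> 1; Migrate -> 2.

3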